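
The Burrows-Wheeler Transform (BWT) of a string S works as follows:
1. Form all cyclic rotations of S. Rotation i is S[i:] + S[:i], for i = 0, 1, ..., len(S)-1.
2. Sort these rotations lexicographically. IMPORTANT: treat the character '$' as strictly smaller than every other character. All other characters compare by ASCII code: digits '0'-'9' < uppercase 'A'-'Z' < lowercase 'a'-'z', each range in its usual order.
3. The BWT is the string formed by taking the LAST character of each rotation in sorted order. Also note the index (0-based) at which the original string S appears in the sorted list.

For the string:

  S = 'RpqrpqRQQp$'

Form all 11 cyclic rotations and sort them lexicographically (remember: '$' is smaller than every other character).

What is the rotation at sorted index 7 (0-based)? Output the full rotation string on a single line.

Answer: pqrpqRQQp$R

Derivation:
All 11 rotations (rotation i = S[i:]+S[:i]):
  rot[0] = RpqrpqRQQp$
  rot[1] = pqrpqRQQp$R
  rot[2] = qrpqRQQp$Rp
  rot[3] = rpqRQQp$Rpq
  rot[4] = pqRQQp$Rpqr
  rot[5] = qRQQp$Rpqrp
  rot[6] = RQQp$Rpqrpq
  rot[7] = QQp$RpqrpqR
  rot[8] = Qp$RpqrpqRQ
  rot[9] = p$RpqrpqRQQ
  rot[10] = $RpqrpqRQQp
Sorted (with $ < everything):
  sorted[0] = $RpqrpqRQQp
  sorted[1] = QQp$RpqrpqR
  sorted[2] = Qp$RpqrpqRQ
  sorted[3] = RQQp$Rpqrpq
  sorted[4] = RpqrpqRQQp$
  sorted[5] = p$RpqrpqRQQ
  sorted[6] = pqRQQp$Rpqr
  sorted[7] = pqrpqRQQp$R
  sorted[8] = qRQQp$Rpqrp
  sorted[9] = qrpqRQQp$Rp
  sorted[10] = rpqRQQp$Rpq
sorted[7] = pqrpqRQQp$R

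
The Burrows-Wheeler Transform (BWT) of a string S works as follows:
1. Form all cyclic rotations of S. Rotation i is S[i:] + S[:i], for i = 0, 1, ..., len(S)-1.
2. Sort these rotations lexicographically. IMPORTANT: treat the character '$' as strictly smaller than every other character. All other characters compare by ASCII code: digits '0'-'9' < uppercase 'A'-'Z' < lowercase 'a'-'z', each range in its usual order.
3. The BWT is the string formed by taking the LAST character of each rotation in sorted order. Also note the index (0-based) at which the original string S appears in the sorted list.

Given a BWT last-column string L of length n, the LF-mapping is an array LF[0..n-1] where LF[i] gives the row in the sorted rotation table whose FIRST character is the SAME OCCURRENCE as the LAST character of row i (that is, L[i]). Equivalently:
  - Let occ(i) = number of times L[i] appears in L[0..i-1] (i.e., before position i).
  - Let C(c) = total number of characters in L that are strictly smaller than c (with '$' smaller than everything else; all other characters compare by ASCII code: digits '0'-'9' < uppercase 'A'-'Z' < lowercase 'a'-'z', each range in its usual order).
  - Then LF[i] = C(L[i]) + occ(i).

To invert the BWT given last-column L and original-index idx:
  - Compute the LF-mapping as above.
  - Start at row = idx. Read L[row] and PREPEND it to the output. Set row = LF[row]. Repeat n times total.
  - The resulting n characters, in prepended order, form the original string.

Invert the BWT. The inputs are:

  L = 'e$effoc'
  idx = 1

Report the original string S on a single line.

Answer: coffee$

Derivation:
LF mapping: 2 0 3 4 5 6 1
Walk LF starting at row 1, prepending L[row]:
  step 1: row=1, L[1]='$', prepend. Next row=LF[1]=0
  step 2: row=0, L[0]='e', prepend. Next row=LF[0]=2
  step 3: row=2, L[2]='e', prepend. Next row=LF[2]=3
  step 4: row=3, L[3]='f', prepend. Next row=LF[3]=4
  step 5: row=4, L[4]='f', prepend. Next row=LF[4]=5
  step 6: row=5, L[5]='o', prepend. Next row=LF[5]=6
  step 7: row=6, L[6]='c', prepend. Next row=LF[6]=1
Reversed output: coffee$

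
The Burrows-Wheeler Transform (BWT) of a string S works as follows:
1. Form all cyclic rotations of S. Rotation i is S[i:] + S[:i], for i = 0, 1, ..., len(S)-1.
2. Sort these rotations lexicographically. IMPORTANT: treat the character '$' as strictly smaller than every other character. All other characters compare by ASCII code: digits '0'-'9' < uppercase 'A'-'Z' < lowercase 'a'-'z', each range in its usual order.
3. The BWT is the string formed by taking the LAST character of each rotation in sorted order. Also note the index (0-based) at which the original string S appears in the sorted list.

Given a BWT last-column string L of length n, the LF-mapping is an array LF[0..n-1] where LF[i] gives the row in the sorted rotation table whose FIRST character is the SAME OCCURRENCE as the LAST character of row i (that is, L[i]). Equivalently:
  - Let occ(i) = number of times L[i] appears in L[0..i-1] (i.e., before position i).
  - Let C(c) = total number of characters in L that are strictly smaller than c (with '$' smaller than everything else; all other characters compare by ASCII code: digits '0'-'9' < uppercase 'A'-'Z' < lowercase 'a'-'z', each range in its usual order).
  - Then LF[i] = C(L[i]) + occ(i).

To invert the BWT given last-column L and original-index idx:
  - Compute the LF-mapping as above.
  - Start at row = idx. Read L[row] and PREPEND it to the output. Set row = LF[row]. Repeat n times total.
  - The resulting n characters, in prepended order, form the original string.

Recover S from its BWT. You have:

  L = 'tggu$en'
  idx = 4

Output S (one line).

Answer: nugget$

Derivation:
LF mapping: 5 2 3 6 0 1 4
Walk LF starting at row 4, prepending L[row]:
  step 1: row=4, L[4]='$', prepend. Next row=LF[4]=0
  step 2: row=0, L[0]='t', prepend. Next row=LF[0]=5
  step 3: row=5, L[5]='e', prepend. Next row=LF[5]=1
  step 4: row=1, L[1]='g', prepend. Next row=LF[1]=2
  step 5: row=2, L[2]='g', prepend. Next row=LF[2]=3
  step 6: row=3, L[3]='u', prepend. Next row=LF[3]=6
  step 7: row=6, L[6]='n', prepend. Next row=LF[6]=4
Reversed output: nugget$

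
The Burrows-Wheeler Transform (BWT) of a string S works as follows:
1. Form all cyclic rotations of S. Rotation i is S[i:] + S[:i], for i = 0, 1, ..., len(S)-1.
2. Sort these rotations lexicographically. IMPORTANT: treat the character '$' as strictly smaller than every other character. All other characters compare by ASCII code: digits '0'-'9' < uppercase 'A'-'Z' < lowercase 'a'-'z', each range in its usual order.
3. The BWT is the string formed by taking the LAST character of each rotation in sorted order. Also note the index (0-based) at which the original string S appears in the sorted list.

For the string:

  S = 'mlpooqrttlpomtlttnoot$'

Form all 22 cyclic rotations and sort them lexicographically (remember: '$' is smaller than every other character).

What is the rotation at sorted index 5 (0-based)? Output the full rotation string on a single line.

All 22 rotations (rotation i = S[i:]+S[:i]):
  rot[0] = mlpooqrttlpomtlttnoot$
  rot[1] = lpooqrttlpomtlttnoot$m
  rot[2] = pooqrttlpomtlttnoot$ml
  rot[3] = ooqrttlpomtlttnoot$mlp
  rot[4] = oqrttlpomtlttnoot$mlpo
  rot[5] = qrttlpomtlttnoot$mlpoo
  rot[6] = rttlpomtlttnoot$mlpooq
  rot[7] = ttlpomtlttnoot$mlpooqr
  rot[8] = tlpomtlttnoot$mlpooqrt
  rot[9] = lpomtlttnoot$mlpooqrtt
  rot[10] = pomtlttnoot$mlpooqrttl
  rot[11] = omtlttnoot$mlpooqrttlp
  rot[12] = mtlttnoot$mlpooqrttlpo
  rot[13] = tlttnoot$mlpooqrttlpom
  rot[14] = lttnoot$mlpooqrttlpomt
  rot[15] = ttnoot$mlpooqrttlpomtl
  rot[16] = tnoot$mlpooqrttlpomtlt
  rot[17] = noot$mlpooqrttlpomtltt
  rot[18] = oot$mlpooqrttlpomtlttn
  rot[19] = ot$mlpooqrttlpomtlttno
  rot[20] = t$mlpooqrttlpomtlttnoo
  rot[21] = $mlpooqrttlpomtlttnoot
Sorted (with $ < everything):
  sorted[0] = $mlpooqrttlpomtlttnoot
  sorted[1] = lpomtlttnoot$mlpooqrtt
  sorted[2] = lpooqrttlpomtlttnoot$m
  sorted[3] = lttnoot$mlpooqrttlpomt
  sorted[4] = mlpooqrttlpomtlttnoot$
  sorted[5] = mtlttnoot$mlpooqrttlpo
  sorted[6] = noot$mlpooqrttlpomtltt
  sorted[7] = omtlttnoot$mlpooqrttlp
  sorted[8] = ooqrttlpomtlttnoot$mlp
  sorted[9] = oot$mlpooqrttlpomtlttn
  sorted[10] = oqrttlpomtlttnoot$mlpo
  sorted[11] = ot$mlpooqrttlpomtlttno
  sorted[12] = pomtlttnoot$mlpooqrttl
  sorted[13] = pooqrttlpomtlttnoot$ml
  sorted[14] = qrttlpomtlttnoot$mlpoo
  sorted[15] = rttlpomtlttnoot$mlpooq
  sorted[16] = t$mlpooqrttlpomtlttnoo
  sorted[17] = tlpomtlttnoot$mlpooqrt
  sorted[18] = tlttnoot$mlpooqrttlpom
  sorted[19] = tnoot$mlpooqrttlpomtlt
  sorted[20] = ttlpomtlttnoot$mlpooqr
  sorted[21] = ttnoot$mlpooqrttlpomtl
sorted[5] = mtlttnoot$mlpooqrttlpo

Answer: mtlttnoot$mlpooqrttlpo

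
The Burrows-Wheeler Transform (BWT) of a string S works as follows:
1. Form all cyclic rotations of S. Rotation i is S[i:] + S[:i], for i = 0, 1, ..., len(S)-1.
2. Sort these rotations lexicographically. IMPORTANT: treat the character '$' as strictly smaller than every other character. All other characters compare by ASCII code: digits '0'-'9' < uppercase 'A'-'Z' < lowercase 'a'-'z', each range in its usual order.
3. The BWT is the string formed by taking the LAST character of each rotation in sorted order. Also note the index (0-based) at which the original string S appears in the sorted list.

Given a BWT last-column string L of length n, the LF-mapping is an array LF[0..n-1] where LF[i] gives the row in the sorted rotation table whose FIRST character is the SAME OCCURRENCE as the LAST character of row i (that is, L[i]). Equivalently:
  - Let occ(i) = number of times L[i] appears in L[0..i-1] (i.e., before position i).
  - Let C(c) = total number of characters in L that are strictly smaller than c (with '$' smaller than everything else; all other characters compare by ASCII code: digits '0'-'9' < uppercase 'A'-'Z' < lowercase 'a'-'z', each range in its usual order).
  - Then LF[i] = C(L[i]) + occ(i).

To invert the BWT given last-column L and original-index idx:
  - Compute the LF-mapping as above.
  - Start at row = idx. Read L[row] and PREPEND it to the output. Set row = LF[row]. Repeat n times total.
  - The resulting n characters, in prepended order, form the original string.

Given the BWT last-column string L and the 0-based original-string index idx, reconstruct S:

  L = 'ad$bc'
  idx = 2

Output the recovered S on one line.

Answer: bcda$

Derivation:
LF mapping: 1 4 0 2 3
Walk LF starting at row 2, prepending L[row]:
  step 1: row=2, L[2]='$', prepend. Next row=LF[2]=0
  step 2: row=0, L[0]='a', prepend. Next row=LF[0]=1
  step 3: row=1, L[1]='d', prepend. Next row=LF[1]=4
  step 4: row=4, L[4]='c', prepend. Next row=LF[4]=3
  step 5: row=3, L[3]='b', prepend. Next row=LF[3]=2
Reversed output: bcda$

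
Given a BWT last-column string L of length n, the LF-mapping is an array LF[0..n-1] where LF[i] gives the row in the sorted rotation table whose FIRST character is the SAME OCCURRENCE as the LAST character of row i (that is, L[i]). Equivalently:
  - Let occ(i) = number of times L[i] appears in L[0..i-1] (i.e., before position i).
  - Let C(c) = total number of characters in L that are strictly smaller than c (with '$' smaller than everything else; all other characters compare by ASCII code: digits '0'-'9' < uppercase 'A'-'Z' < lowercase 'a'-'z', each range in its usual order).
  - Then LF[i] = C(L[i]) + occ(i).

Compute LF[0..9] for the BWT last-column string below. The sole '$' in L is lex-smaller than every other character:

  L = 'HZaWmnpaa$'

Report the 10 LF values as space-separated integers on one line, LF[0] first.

Char counts: '$':1, 'H':1, 'W':1, 'Z':1, 'a':3, 'm':1, 'n':1, 'p':1
C (first-col start): C('$')=0, C('H')=1, C('W')=2, C('Z')=3, C('a')=4, C('m')=7, C('n')=8, C('p')=9
L[0]='H': occ=0, LF[0]=C('H')+0=1+0=1
L[1]='Z': occ=0, LF[1]=C('Z')+0=3+0=3
L[2]='a': occ=0, LF[2]=C('a')+0=4+0=4
L[3]='W': occ=0, LF[3]=C('W')+0=2+0=2
L[4]='m': occ=0, LF[4]=C('m')+0=7+0=7
L[5]='n': occ=0, LF[5]=C('n')+0=8+0=8
L[6]='p': occ=0, LF[6]=C('p')+0=9+0=9
L[7]='a': occ=1, LF[7]=C('a')+1=4+1=5
L[8]='a': occ=2, LF[8]=C('a')+2=4+2=6
L[9]='$': occ=0, LF[9]=C('$')+0=0+0=0

Answer: 1 3 4 2 7 8 9 5 6 0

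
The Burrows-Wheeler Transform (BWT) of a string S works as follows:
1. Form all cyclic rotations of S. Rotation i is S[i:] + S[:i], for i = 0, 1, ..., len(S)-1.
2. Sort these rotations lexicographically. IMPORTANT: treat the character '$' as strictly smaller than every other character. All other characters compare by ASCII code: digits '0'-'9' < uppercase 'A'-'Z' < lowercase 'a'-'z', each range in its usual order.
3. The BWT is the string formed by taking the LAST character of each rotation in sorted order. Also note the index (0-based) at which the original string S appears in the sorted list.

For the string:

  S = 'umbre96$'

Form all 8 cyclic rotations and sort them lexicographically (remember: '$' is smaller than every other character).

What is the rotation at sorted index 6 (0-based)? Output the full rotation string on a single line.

Answer: re96$umb

Derivation:
All 8 rotations (rotation i = S[i:]+S[:i]):
  rot[0] = umbre96$
  rot[1] = mbre96$u
  rot[2] = bre96$um
  rot[3] = re96$umb
  rot[4] = e96$umbr
  rot[5] = 96$umbre
  rot[6] = 6$umbre9
  rot[7] = $umbre96
Sorted (with $ < everything):
  sorted[0] = $umbre96
  sorted[1] = 6$umbre9
  sorted[2] = 96$umbre
  sorted[3] = bre96$um
  sorted[4] = e96$umbr
  sorted[5] = mbre96$u
  sorted[6] = re96$umb
  sorted[7] = umbre96$
sorted[6] = re96$umb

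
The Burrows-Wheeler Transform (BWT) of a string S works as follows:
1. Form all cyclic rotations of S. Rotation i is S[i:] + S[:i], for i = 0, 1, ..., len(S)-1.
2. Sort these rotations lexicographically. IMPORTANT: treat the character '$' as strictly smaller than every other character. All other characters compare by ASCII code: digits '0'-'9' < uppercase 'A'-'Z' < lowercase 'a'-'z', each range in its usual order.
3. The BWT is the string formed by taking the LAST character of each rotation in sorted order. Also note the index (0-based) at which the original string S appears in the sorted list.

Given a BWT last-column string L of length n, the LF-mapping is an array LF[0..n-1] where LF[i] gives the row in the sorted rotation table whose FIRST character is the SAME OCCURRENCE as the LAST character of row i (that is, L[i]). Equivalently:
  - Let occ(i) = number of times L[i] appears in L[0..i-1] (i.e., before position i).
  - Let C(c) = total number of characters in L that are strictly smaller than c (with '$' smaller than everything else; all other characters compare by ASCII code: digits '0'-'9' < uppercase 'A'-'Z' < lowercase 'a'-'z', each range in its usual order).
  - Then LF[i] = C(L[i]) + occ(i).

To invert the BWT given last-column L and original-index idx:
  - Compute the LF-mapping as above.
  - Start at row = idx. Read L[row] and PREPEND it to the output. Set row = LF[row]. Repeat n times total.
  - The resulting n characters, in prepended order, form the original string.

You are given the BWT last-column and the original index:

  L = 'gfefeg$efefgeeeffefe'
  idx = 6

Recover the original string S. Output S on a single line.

Answer: effeeeegfeefffgefeg$

Derivation:
LF mapping: 17 10 1 11 2 18 0 3 12 4 13 19 5 6 7 14 15 8 16 9
Walk LF starting at row 6, prepending L[row]:
  step 1: row=6, L[6]='$', prepend. Next row=LF[6]=0
  step 2: row=0, L[0]='g', prepend. Next row=LF[0]=17
  step 3: row=17, L[17]='e', prepend. Next row=LF[17]=8
  step 4: row=8, L[8]='f', prepend. Next row=LF[8]=12
  step 5: row=12, L[12]='e', prepend. Next row=LF[12]=5
  step 6: row=5, L[5]='g', prepend. Next row=LF[5]=18
  step 7: row=18, L[18]='f', prepend. Next row=LF[18]=16
  step 8: row=16, L[16]='f', prepend. Next row=LF[16]=15
  step 9: row=15, L[15]='f', prepend. Next row=LF[15]=14
  step 10: row=14, L[14]='e', prepend. Next row=LF[14]=7
  step 11: row=7, L[7]='e', prepend. Next row=LF[7]=3
  step 12: row=3, L[3]='f', prepend. Next row=LF[3]=11
  step 13: row=11, L[11]='g', prepend. Next row=LF[11]=19
  step 14: row=19, L[19]='e', prepend. Next row=LF[19]=9
  step 15: row=9, L[9]='e', prepend. Next row=LF[9]=4
  step 16: row=4, L[4]='e', prepend. Next row=LF[4]=2
  step 17: row=2, L[2]='e', prepend. Next row=LF[2]=1
  step 18: row=1, L[1]='f', prepend. Next row=LF[1]=10
  step 19: row=10, L[10]='f', prepend. Next row=LF[10]=13
  step 20: row=13, L[13]='e', prepend. Next row=LF[13]=6
Reversed output: effeeeegfeefffgefeg$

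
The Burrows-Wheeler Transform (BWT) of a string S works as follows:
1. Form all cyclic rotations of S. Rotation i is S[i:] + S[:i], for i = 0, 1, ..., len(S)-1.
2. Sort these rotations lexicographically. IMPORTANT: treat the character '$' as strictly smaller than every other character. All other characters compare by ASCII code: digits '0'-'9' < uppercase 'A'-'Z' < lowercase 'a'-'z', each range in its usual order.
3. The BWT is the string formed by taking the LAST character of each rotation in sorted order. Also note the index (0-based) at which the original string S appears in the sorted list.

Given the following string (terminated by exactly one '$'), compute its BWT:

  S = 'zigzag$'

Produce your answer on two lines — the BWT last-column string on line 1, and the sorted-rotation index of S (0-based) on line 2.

Answer: gzaizg$
6

Derivation:
All 7 rotations (rotation i = S[i:]+S[:i]):
  rot[0] = zigzag$
  rot[1] = igzag$z
  rot[2] = gzag$zi
  rot[3] = zag$zig
  rot[4] = ag$zigz
  rot[5] = g$zigza
  rot[6] = $zigzag
Sorted (with $ < everything):
  sorted[0] = $zigzag  (last char: 'g')
  sorted[1] = ag$zigz  (last char: 'z')
  sorted[2] = g$zigza  (last char: 'a')
  sorted[3] = gzag$zi  (last char: 'i')
  sorted[4] = igzag$z  (last char: 'z')
  sorted[5] = zag$zig  (last char: 'g')
  sorted[6] = zigzag$  (last char: '$')
Last column: gzaizg$
Original string S is at sorted index 6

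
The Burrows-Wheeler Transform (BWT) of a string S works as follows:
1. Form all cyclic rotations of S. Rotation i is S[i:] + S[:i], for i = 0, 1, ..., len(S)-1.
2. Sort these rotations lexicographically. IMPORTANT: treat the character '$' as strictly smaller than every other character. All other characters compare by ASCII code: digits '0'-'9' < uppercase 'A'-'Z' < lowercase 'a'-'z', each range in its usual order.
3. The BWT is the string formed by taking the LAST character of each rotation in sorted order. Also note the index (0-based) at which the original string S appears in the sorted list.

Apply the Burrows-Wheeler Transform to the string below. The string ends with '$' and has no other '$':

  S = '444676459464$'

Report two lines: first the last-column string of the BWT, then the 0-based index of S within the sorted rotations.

All 13 rotations (rotation i = S[i:]+S[:i]):
  rot[0] = 444676459464$
  rot[1] = 44676459464$4
  rot[2] = 4676459464$44
  rot[3] = 676459464$444
  rot[4] = 76459464$4446
  rot[5] = 6459464$44467
  rot[6] = 459464$444676
  rot[7] = 59464$4446764
  rot[8] = 9464$44467645
  rot[9] = 464$444676459
  rot[10] = 64$4446764594
  rot[11] = 4$44467645946
  rot[12] = $444676459464
Sorted (with $ < everything):
  sorted[0] = $444676459464  (last char: '4')
  sorted[1] = 4$44467645946  (last char: '6')
  sorted[2] = 444676459464$  (last char: '$')
  sorted[3] = 44676459464$4  (last char: '4')
  sorted[4] = 459464$444676  (last char: '6')
  sorted[5] = 464$444676459  (last char: '9')
  sorted[6] = 4676459464$44  (last char: '4')
  sorted[7] = 59464$4446764  (last char: '4')
  sorted[8] = 64$4446764594  (last char: '4')
  sorted[9] = 6459464$44467  (last char: '7')
  sorted[10] = 676459464$444  (last char: '4')
  sorted[11] = 76459464$4446  (last char: '6')
  sorted[12] = 9464$44467645  (last char: '5')
Last column: 46$4694447465
Original string S is at sorted index 2

Answer: 46$4694447465
2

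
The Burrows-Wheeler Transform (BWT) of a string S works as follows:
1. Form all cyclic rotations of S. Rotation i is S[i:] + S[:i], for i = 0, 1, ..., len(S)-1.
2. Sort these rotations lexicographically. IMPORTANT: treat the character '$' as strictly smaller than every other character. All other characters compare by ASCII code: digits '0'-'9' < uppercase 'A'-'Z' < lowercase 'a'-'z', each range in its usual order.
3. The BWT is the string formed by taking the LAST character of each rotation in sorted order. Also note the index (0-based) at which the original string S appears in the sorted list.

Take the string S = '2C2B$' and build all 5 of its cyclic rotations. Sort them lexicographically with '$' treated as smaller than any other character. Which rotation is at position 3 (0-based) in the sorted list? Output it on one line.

Answer: B$2C2

Derivation:
All 5 rotations (rotation i = S[i:]+S[:i]):
  rot[0] = 2C2B$
  rot[1] = C2B$2
  rot[2] = 2B$2C
  rot[3] = B$2C2
  rot[4] = $2C2B
Sorted (with $ < everything):
  sorted[0] = $2C2B
  sorted[1] = 2B$2C
  sorted[2] = 2C2B$
  sorted[3] = B$2C2
  sorted[4] = C2B$2
sorted[3] = B$2C2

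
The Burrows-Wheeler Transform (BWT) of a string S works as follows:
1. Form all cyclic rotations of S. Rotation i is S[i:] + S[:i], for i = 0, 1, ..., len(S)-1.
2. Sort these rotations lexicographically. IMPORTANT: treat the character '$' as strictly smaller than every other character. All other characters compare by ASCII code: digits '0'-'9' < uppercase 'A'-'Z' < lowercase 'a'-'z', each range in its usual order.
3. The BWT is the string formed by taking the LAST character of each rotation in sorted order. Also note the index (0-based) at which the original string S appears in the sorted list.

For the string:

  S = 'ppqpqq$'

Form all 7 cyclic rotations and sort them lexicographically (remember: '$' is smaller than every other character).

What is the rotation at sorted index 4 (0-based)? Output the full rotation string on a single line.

Answer: q$ppqpq

Derivation:
All 7 rotations (rotation i = S[i:]+S[:i]):
  rot[0] = ppqpqq$
  rot[1] = pqpqq$p
  rot[2] = qpqq$pp
  rot[3] = pqq$ppq
  rot[4] = qq$ppqp
  rot[5] = q$ppqpq
  rot[6] = $ppqpqq
Sorted (with $ < everything):
  sorted[0] = $ppqpqq
  sorted[1] = ppqpqq$
  sorted[2] = pqpqq$p
  sorted[3] = pqq$ppq
  sorted[4] = q$ppqpq
  sorted[5] = qpqq$pp
  sorted[6] = qq$ppqp
sorted[4] = q$ppqpq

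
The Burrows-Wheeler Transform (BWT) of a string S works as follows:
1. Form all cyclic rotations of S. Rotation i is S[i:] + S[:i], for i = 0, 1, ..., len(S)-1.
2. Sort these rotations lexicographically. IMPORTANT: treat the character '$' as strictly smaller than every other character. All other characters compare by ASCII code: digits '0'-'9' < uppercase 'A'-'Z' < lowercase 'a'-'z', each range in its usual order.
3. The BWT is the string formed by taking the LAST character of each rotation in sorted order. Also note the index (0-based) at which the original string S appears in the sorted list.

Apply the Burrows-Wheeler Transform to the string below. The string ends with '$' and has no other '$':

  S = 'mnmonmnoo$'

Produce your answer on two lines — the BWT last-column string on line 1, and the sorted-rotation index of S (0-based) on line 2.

All 10 rotations (rotation i = S[i:]+S[:i]):
  rot[0] = mnmonmnoo$
  rot[1] = nmonmnoo$m
  rot[2] = monmnoo$mn
  rot[3] = onmnoo$mnm
  rot[4] = nmnoo$mnmo
  rot[5] = mnoo$mnmon
  rot[6] = noo$mnmonm
  rot[7] = oo$mnmonmn
  rot[8] = o$mnmonmno
  rot[9] = $mnmonmnoo
Sorted (with $ < everything):
  sorted[0] = $mnmonmnoo  (last char: 'o')
  sorted[1] = mnmonmnoo$  (last char: '$')
  sorted[2] = mnoo$mnmon  (last char: 'n')
  sorted[3] = monmnoo$mn  (last char: 'n')
  sorted[4] = nmnoo$mnmo  (last char: 'o')
  sorted[5] = nmonmnoo$m  (last char: 'm')
  sorted[6] = noo$mnmonm  (last char: 'm')
  sorted[7] = o$mnmonmno  (last char: 'o')
  sorted[8] = onmnoo$mnm  (last char: 'm')
  sorted[9] = oo$mnmonmn  (last char: 'n')
Last column: o$nnommomn
Original string S is at sorted index 1

Answer: o$nnommomn
1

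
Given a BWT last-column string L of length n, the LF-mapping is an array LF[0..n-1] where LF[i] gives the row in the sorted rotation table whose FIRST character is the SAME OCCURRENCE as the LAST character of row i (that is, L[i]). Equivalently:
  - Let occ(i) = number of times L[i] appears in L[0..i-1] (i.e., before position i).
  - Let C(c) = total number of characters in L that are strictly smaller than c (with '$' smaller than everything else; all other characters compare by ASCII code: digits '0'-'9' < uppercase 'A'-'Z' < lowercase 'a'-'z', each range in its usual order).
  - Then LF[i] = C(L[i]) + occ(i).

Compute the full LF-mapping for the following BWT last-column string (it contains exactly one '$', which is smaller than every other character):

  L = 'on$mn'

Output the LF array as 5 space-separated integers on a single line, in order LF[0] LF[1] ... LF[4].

Char counts: '$':1, 'm':1, 'n':2, 'o':1
C (first-col start): C('$')=0, C('m')=1, C('n')=2, C('o')=4
L[0]='o': occ=0, LF[0]=C('o')+0=4+0=4
L[1]='n': occ=0, LF[1]=C('n')+0=2+0=2
L[2]='$': occ=0, LF[2]=C('$')+0=0+0=0
L[3]='m': occ=0, LF[3]=C('m')+0=1+0=1
L[4]='n': occ=1, LF[4]=C('n')+1=2+1=3

Answer: 4 2 0 1 3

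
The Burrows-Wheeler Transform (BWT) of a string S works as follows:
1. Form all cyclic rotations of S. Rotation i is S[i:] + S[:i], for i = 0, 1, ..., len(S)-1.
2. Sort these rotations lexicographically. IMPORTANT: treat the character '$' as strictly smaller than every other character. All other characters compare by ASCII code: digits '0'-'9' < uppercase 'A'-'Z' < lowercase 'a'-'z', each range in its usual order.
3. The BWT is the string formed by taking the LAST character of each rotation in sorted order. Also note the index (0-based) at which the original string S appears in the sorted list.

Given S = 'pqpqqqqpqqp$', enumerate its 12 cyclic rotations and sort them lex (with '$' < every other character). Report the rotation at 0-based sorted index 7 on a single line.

Answer: qpqqqqpqqp$p

Derivation:
All 12 rotations (rotation i = S[i:]+S[:i]):
  rot[0] = pqpqqqqpqqp$
  rot[1] = qpqqqqpqqp$p
  rot[2] = pqqqqpqqp$pq
  rot[3] = qqqqpqqp$pqp
  rot[4] = qqqpqqp$pqpq
  rot[5] = qqpqqp$pqpqq
  rot[6] = qpqqp$pqpqqq
  rot[7] = pqqp$pqpqqqq
  rot[8] = qqp$pqpqqqqp
  rot[9] = qp$pqpqqqqpq
  rot[10] = p$pqpqqqqpqq
  rot[11] = $pqpqqqqpqqp
Sorted (with $ < everything):
  sorted[0] = $pqpqqqqpqqp
  sorted[1] = p$pqpqqqqpqq
  sorted[2] = pqpqqqqpqqp$
  sorted[3] = pqqp$pqpqqqq
  sorted[4] = pqqqqpqqp$pq
  sorted[5] = qp$pqpqqqqpq
  sorted[6] = qpqqp$pqpqqq
  sorted[7] = qpqqqqpqqp$p
  sorted[8] = qqp$pqpqqqqp
  sorted[9] = qqpqqp$pqpqq
  sorted[10] = qqqpqqp$pqpq
  sorted[11] = qqqqpqqp$pqp
sorted[7] = qpqqqqpqqp$p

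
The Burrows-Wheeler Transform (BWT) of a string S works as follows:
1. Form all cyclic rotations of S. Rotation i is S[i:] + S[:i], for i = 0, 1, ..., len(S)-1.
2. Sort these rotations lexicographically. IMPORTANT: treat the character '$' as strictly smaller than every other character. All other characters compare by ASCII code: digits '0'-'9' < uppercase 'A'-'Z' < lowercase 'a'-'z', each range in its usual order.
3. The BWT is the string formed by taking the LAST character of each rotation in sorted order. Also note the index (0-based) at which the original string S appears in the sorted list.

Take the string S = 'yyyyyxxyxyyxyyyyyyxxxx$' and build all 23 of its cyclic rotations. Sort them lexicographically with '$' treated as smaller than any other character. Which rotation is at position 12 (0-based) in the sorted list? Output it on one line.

Answer: yxyyyyyyxxxx$yyyyyxxyxy

Derivation:
All 23 rotations (rotation i = S[i:]+S[:i]):
  rot[0] = yyyyyxxyxyyxyyyyyyxxxx$
  rot[1] = yyyyxxyxyyxyyyyyyxxxx$y
  rot[2] = yyyxxyxyyxyyyyyyxxxx$yy
  rot[3] = yyxxyxyyxyyyyyyxxxx$yyy
  rot[4] = yxxyxyyxyyyyyyxxxx$yyyy
  rot[5] = xxyxyyxyyyyyyxxxx$yyyyy
  rot[6] = xyxyyxyyyyyyxxxx$yyyyyx
  rot[7] = yxyyxyyyyyyxxxx$yyyyyxx
  rot[8] = xyyxyyyyyyxxxx$yyyyyxxy
  rot[9] = yyxyyyyyyxxxx$yyyyyxxyx
  rot[10] = yxyyyyyyxxxx$yyyyyxxyxy
  rot[11] = xyyyyyyxxxx$yyyyyxxyxyy
  rot[12] = yyyyyyxxxx$yyyyyxxyxyyx
  rot[13] = yyyyyxxxx$yyyyyxxyxyyxy
  rot[14] = yyyyxxxx$yyyyyxxyxyyxyy
  rot[15] = yyyxxxx$yyyyyxxyxyyxyyy
  rot[16] = yyxxxx$yyyyyxxyxyyxyyyy
  rot[17] = yxxxx$yyyyyxxyxyyxyyyyy
  rot[18] = xxxx$yyyyyxxyxyyxyyyyyy
  rot[19] = xxx$yyyyyxxyxyyxyyyyyyx
  rot[20] = xx$yyyyyxxyxyyxyyyyyyxx
  rot[21] = x$yyyyyxxyxyyxyyyyyyxxx
  rot[22] = $yyyyyxxyxyyxyyyyyyxxxx
Sorted (with $ < everything):
  sorted[0] = $yyyyyxxyxyyxyyyyyyxxxx
  sorted[1] = x$yyyyyxxyxyyxyyyyyyxxx
  sorted[2] = xx$yyyyyxxyxyyxyyyyyyxx
  sorted[3] = xxx$yyyyyxxyxyyxyyyyyyx
  sorted[4] = xxxx$yyyyyxxyxyyxyyyyyy
  sorted[5] = xxyxyyxyyyyyyxxxx$yyyyy
  sorted[6] = xyxyyxyyyyyyxxxx$yyyyyx
  sorted[7] = xyyxyyyyyyxxxx$yyyyyxxy
  sorted[8] = xyyyyyyxxxx$yyyyyxxyxyy
  sorted[9] = yxxxx$yyyyyxxyxyyxyyyyy
  sorted[10] = yxxyxyyxyyyyyyxxxx$yyyy
  sorted[11] = yxyyxyyyyyyxxxx$yyyyyxx
  sorted[12] = yxyyyyyyxxxx$yyyyyxxyxy
  sorted[13] = yyxxxx$yyyyyxxyxyyxyyyy
  sorted[14] = yyxxyxyyxyyyyyyxxxx$yyy
  sorted[15] = yyxyyyyyyxxxx$yyyyyxxyx
  sorted[16] = yyyxxxx$yyyyyxxyxyyxyyy
  sorted[17] = yyyxxyxyyxyyyyyyxxxx$yy
  sorted[18] = yyyyxxxx$yyyyyxxyxyyxyy
  sorted[19] = yyyyxxyxyyxyyyyyyxxxx$y
  sorted[20] = yyyyyxxxx$yyyyyxxyxyyxy
  sorted[21] = yyyyyxxyxyyxyyyyyyxxxx$
  sorted[22] = yyyyyyxxxx$yyyyyxxyxyyx
sorted[12] = yxyyyyyyxxxx$yyyyyxxyxy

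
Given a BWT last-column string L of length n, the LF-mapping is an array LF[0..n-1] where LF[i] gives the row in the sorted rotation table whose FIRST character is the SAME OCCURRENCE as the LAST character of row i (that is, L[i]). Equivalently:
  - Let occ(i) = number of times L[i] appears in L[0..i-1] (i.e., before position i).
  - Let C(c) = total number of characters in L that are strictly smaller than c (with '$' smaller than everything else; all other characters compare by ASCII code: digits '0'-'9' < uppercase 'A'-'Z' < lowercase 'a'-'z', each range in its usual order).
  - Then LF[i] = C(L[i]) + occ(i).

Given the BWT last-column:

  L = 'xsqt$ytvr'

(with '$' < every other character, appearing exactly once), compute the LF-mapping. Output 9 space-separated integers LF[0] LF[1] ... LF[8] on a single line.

Answer: 7 3 1 4 0 8 5 6 2

Derivation:
Char counts: '$':1, 'q':1, 'r':1, 's':1, 't':2, 'v':1, 'x':1, 'y':1
C (first-col start): C('$')=0, C('q')=1, C('r')=2, C('s')=3, C('t')=4, C('v')=6, C('x')=7, C('y')=8
L[0]='x': occ=0, LF[0]=C('x')+0=7+0=7
L[1]='s': occ=0, LF[1]=C('s')+0=3+0=3
L[2]='q': occ=0, LF[2]=C('q')+0=1+0=1
L[3]='t': occ=0, LF[3]=C('t')+0=4+0=4
L[4]='$': occ=0, LF[4]=C('$')+0=0+0=0
L[5]='y': occ=0, LF[5]=C('y')+0=8+0=8
L[6]='t': occ=1, LF[6]=C('t')+1=4+1=5
L[7]='v': occ=0, LF[7]=C('v')+0=6+0=6
L[8]='r': occ=0, LF[8]=C('r')+0=2+0=2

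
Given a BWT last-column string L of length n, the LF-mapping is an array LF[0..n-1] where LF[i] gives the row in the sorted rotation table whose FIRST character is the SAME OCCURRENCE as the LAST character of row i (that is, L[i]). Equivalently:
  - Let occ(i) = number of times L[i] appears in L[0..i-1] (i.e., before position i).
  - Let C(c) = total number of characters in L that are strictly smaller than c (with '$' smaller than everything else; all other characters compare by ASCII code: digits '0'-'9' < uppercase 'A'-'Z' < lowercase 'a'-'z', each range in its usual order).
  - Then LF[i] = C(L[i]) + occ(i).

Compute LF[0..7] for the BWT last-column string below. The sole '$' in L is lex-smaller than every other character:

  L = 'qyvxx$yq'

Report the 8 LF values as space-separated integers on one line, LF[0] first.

Answer: 1 6 3 4 5 0 7 2

Derivation:
Char counts: '$':1, 'q':2, 'v':1, 'x':2, 'y':2
C (first-col start): C('$')=0, C('q')=1, C('v')=3, C('x')=4, C('y')=6
L[0]='q': occ=0, LF[0]=C('q')+0=1+0=1
L[1]='y': occ=0, LF[1]=C('y')+0=6+0=6
L[2]='v': occ=0, LF[2]=C('v')+0=3+0=3
L[3]='x': occ=0, LF[3]=C('x')+0=4+0=4
L[4]='x': occ=1, LF[4]=C('x')+1=4+1=5
L[5]='$': occ=0, LF[5]=C('$')+0=0+0=0
L[6]='y': occ=1, LF[6]=C('y')+1=6+1=7
L[7]='q': occ=1, LF[7]=C('q')+1=1+1=2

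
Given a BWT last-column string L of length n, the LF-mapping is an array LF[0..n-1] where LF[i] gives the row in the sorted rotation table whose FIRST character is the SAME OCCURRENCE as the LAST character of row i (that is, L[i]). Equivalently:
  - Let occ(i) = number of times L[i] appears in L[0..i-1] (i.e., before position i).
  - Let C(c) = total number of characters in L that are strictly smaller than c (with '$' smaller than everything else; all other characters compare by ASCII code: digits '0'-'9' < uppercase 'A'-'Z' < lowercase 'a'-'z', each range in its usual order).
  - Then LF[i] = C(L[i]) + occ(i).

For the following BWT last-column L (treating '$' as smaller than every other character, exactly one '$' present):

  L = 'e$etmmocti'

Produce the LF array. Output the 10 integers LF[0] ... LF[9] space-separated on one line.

Char counts: '$':1, 'c':1, 'e':2, 'i':1, 'm':2, 'o':1, 't':2
C (first-col start): C('$')=0, C('c')=1, C('e')=2, C('i')=4, C('m')=5, C('o')=7, C('t')=8
L[0]='e': occ=0, LF[0]=C('e')+0=2+0=2
L[1]='$': occ=0, LF[1]=C('$')+0=0+0=0
L[2]='e': occ=1, LF[2]=C('e')+1=2+1=3
L[3]='t': occ=0, LF[3]=C('t')+0=8+0=8
L[4]='m': occ=0, LF[4]=C('m')+0=5+0=5
L[5]='m': occ=1, LF[5]=C('m')+1=5+1=6
L[6]='o': occ=0, LF[6]=C('o')+0=7+0=7
L[7]='c': occ=0, LF[7]=C('c')+0=1+0=1
L[8]='t': occ=1, LF[8]=C('t')+1=8+1=9
L[9]='i': occ=0, LF[9]=C('i')+0=4+0=4

Answer: 2 0 3 8 5 6 7 1 9 4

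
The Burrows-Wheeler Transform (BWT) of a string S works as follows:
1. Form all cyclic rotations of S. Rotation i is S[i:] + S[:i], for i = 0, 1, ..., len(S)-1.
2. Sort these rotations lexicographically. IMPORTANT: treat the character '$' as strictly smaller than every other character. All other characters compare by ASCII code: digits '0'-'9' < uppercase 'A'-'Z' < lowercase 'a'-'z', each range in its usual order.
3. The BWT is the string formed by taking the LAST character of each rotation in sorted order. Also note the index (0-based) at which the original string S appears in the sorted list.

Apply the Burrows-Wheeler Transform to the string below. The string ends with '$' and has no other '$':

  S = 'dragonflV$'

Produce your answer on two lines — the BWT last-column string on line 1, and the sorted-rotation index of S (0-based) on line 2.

Answer: Vlr$nafogd
3

Derivation:
All 10 rotations (rotation i = S[i:]+S[:i]):
  rot[0] = dragonflV$
  rot[1] = ragonflV$d
  rot[2] = agonflV$dr
  rot[3] = gonflV$dra
  rot[4] = onflV$drag
  rot[5] = nflV$drago
  rot[6] = flV$dragon
  rot[7] = lV$dragonf
  rot[8] = V$dragonfl
  rot[9] = $dragonflV
Sorted (with $ < everything):
  sorted[0] = $dragonflV  (last char: 'V')
  sorted[1] = V$dragonfl  (last char: 'l')
  sorted[2] = agonflV$dr  (last char: 'r')
  sorted[3] = dragonflV$  (last char: '$')
  sorted[4] = flV$dragon  (last char: 'n')
  sorted[5] = gonflV$dra  (last char: 'a')
  sorted[6] = lV$dragonf  (last char: 'f')
  sorted[7] = nflV$drago  (last char: 'o')
  sorted[8] = onflV$drag  (last char: 'g')
  sorted[9] = ragonflV$d  (last char: 'd')
Last column: Vlr$nafogd
Original string S is at sorted index 3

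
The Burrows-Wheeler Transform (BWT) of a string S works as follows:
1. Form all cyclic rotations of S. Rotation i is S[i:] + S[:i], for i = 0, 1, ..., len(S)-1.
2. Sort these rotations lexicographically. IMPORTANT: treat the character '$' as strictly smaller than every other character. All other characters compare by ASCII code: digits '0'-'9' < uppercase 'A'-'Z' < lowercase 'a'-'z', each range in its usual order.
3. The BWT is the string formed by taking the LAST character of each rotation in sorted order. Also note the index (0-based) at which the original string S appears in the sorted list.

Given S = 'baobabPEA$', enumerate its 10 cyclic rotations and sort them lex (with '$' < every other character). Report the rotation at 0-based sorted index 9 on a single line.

All 10 rotations (rotation i = S[i:]+S[:i]):
  rot[0] = baobabPEA$
  rot[1] = aobabPEA$b
  rot[2] = obabPEA$ba
  rot[3] = babPEA$bao
  rot[4] = abPEA$baob
  rot[5] = bPEA$baoba
  rot[6] = PEA$baobab
  rot[7] = EA$baobabP
  rot[8] = A$baobabPE
  rot[9] = $baobabPEA
Sorted (with $ < everything):
  sorted[0] = $baobabPEA
  sorted[1] = A$baobabPE
  sorted[2] = EA$baobabP
  sorted[3] = PEA$baobab
  sorted[4] = abPEA$baob
  sorted[5] = aobabPEA$b
  sorted[6] = bPEA$baoba
  sorted[7] = babPEA$bao
  sorted[8] = baobabPEA$
  sorted[9] = obabPEA$ba
sorted[9] = obabPEA$ba

Answer: obabPEA$ba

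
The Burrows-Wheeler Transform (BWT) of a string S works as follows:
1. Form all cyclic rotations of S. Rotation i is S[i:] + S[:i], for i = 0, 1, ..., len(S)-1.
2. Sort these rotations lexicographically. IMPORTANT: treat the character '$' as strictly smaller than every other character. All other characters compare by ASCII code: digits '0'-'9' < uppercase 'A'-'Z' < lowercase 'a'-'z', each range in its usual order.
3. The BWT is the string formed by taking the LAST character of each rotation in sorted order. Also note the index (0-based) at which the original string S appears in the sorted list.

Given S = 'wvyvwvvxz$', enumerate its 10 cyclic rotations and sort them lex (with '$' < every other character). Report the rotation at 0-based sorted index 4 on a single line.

All 10 rotations (rotation i = S[i:]+S[:i]):
  rot[0] = wvyvwvvxz$
  rot[1] = vyvwvvxz$w
  rot[2] = yvwvvxz$wv
  rot[3] = vwvvxz$wvy
  rot[4] = wvvxz$wvyv
  rot[5] = vvxz$wvyvw
  rot[6] = vxz$wvyvwv
  rot[7] = xz$wvyvwvv
  rot[8] = z$wvyvwvvx
  rot[9] = $wvyvwvvxz
Sorted (with $ < everything):
  sorted[0] = $wvyvwvvxz
  sorted[1] = vvxz$wvyvw
  sorted[2] = vwvvxz$wvy
  sorted[3] = vxz$wvyvwv
  sorted[4] = vyvwvvxz$w
  sorted[5] = wvvxz$wvyv
  sorted[6] = wvyvwvvxz$
  sorted[7] = xz$wvyvwvv
  sorted[8] = yvwvvxz$wv
  sorted[9] = z$wvyvwvvx
sorted[4] = vyvwvvxz$w

Answer: vyvwvvxz$w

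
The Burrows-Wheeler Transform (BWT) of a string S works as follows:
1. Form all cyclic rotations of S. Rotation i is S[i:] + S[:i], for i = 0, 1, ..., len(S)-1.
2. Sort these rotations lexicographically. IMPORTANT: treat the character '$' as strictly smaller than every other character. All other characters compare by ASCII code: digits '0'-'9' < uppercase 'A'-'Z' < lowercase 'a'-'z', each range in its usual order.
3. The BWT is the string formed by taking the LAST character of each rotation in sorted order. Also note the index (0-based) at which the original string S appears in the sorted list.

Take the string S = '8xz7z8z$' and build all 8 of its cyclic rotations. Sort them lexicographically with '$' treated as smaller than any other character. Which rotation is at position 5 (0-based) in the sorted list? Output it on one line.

Answer: z$8xz7z8

Derivation:
All 8 rotations (rotation i = S[i:]+S[:i]):
  rot[0] = 8xz7z8z$
  rot[1] = xz7z8z$8
  rot[2] = z7z8z$8x
  rot[3] = 7z8z$8xz
  rot[4] = z8z$8xz7
  rot[5] = 8z$8xz7z
  rot[6] = z$8xz7z8
  rot[7] = $8xz7z8z
Sorted (with $ < everything):
  sorted[0] = $8xz7z8z
  sorted[1] = 7z8z$8xz
  sorted[2] = 8xz7z8z$
  sorted[3] = 8z$8xz7z
  sorted[4] = xz7z8z$8
  sorted[5] = z$8xz7z8
  sorted[6] = z7z8z$8x
  sorted[7] = z8z$8xz7
sorted[5] = z$8xz7z8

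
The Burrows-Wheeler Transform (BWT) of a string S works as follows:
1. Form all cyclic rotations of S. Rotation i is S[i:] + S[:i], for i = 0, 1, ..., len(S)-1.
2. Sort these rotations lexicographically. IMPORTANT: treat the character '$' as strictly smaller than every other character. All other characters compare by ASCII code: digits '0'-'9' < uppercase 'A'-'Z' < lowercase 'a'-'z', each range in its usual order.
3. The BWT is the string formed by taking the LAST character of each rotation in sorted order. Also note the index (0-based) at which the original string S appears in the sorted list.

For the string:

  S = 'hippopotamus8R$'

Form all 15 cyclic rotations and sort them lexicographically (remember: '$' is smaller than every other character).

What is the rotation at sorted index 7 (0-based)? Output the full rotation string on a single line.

All 15 rotations (rotation i = S[i:]+S[:i]):
  rot[0] = hippopotamus8R$
  rot[1] = ippopotamus8R$h
  rot[2] = ppopotamus8R$hi
  rot[3] = popotamus8R$hip
  rot[4] = opotamus8R$hipp
  rot[5] = potamus8R$hippo
  rot[6] = otamus8R$hippop
  rot[7] = tamus8R$hippopo
  rot[8] = amus8R$hippopot
  rot[9] = mus8R$hippopota
  rot[10] = us8R$hippopotam
  rot[11] = s8R$hippopotamu
  rot[12] = 8R$hippopotamus
  rot[13] = R$hippopotamus8
  rot[14] = $hippopotamus8R
Sorted (with $ < everything):
  sorted[0] = $hippopotamus8R
  sorted[1] = 8R$hippopotamus
  sorted[2] = R$hippopotamus8
  sorted[3] = amus8R$hippopot
  sorted[4] = hippopotamus8R$
  sorted[5] = ippopotamus8R$h
  sorted[6] = mus8R$hippopota
  sorted[7] = opotamus8R$hipp
  sorted[8] = otamus8R$hippop
  sorted[9] = popotamus8R$hip
  sorted[10] = potamus8R$hippo
  sorted[11] = ppopotamus8R$hi
  sorted[12] = s8R$hippopotamu
  sorted[13] = tamus8R$hippopo
  sorted[14] = us8R$hippopotam
sorted[7] = opotamus8R$hipp

Answer: opotamus8R$hipp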